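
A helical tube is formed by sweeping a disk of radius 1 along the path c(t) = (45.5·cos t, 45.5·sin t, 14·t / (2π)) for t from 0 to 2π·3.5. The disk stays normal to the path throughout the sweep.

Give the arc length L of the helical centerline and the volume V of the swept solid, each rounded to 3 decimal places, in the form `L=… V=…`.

2πR = 2π·45.5 = 285.884931
per-turn = √(285.884931² + 14²) = √(81730.1940 + 196) = √81926.1940 = 286.227521
L = 3.5 × 286.227521 = 1001.796325
V = π·1² × L = 3.141593 × 1001.796325 = 3147.235975

L=1001.796 V=3147.236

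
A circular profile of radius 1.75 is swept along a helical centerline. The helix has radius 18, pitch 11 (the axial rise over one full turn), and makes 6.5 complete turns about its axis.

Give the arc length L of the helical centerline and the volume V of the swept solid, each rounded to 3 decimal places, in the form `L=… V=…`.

2πR = 2π·18 = 113.097336
per-turn = √(113.097336² + 11²) = √(12791.0073 + 121) = √12912.0073 = 113.631014
L = 6.5 × 113.631014 = 738.601590
V = π·1.75² × L = 9.621128 × 738.601590 = 7106.180069

L=738.602 V=7106.180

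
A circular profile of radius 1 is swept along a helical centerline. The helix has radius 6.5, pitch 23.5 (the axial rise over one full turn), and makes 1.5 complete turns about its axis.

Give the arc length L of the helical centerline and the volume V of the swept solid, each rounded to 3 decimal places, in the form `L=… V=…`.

2πR = 2π·6.5 = 40.840704
per-turn = √(40.840704² + 23.5²) = √(1667.9631 + 552.25) = √2220.2131 = 47.119138
L = 1.5 × 47.119138 = 70.678707
V = π·1² × L = 3.141593 × 70.678707 = 222.043706

L=70.679 V=222.044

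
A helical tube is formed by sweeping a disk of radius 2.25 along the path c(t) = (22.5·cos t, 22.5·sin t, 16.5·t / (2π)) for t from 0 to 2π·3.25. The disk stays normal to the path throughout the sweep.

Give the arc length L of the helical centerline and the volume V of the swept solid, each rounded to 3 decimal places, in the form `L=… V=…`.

2πR = 2π·22.5 = 141.371669
per-turn = √(141.371669² + 16.5²) = √(19985.9489 + 272.25) = √20258.1989 = 142.331300
L = 3.25 × 142.331300 = 462.576724
V = π·2.25² × L = 15.904313 × 462.576724 = 7356.964924

L=462.577 V=7356.965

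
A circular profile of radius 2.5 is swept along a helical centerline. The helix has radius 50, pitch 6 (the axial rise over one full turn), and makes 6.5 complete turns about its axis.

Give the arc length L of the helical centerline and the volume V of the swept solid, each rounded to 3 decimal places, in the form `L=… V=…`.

L=2042.408 V=40102.580

2πR = 2π·50 = 314.159265
per-turn = √(314.159265² + 6²) = √(98696.0440 + 36) = √98732.0440 = 314.216556
L = 6.5 × 314.216556 = 2042.407613
V = π·2.5² × L = 19.634954 × 2042.407613 = 40102.579713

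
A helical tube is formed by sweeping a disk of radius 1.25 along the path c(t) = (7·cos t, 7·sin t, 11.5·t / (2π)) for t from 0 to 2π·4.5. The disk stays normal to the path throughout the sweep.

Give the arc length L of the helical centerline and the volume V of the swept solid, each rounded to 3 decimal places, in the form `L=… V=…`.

L=204.574 V=1004.200

2πR = 2π·7 = 43.982297
per-turn = √(43.982297² + 11.5²) = √(1934.4425 + 132.25) = √2066.6925 = 45.460889
L = 4.5 × 45.460889 = 204.574002
V = π·1.25² × L = 4.908739 × 204.574002 = 1004.200285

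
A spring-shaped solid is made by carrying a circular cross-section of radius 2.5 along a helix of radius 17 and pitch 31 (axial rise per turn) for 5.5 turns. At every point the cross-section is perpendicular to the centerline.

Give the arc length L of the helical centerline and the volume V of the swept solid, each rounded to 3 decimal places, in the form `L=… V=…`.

L=611.719 V=12011.079

2πR = 2π·17 = 106.814150
per-turn = √(106.814150² + 31²) = √(11409.2627 + 961) = √12370.2627 = 111.221683
L = 5.5 × 111.221683 = 611.719254
V = π·2.5² × L = 19.634954 × 611.719254 = 12011.079475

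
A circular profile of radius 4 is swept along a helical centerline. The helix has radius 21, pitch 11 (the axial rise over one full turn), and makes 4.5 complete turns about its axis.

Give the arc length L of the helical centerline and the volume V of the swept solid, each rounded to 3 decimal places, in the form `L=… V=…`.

2πR = 2π·21 = 131.946891
per-turn = √(131.946891² + 11²) = √(17409.9822 + 121) = √17530.9822 = 132.404615
L = 4.5 × 132.404615 = 595.820769
V = π·4² × L = 50.265482 × 595.820769 = 29949.218414

L=595.821 V=29949.218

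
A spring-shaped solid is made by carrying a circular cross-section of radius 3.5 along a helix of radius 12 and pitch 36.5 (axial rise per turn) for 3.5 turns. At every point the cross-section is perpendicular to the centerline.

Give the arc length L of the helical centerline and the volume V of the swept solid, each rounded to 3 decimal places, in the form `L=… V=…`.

L=293.189 V=11283.248

2πR = 2π·12 = 75.398224
per-turn = √(75.398224² + 36.5²) = √(5684.8921 + 1332.25) = √7017.1421 = 83.768384
L = 3.5 × 83.768384 = 293.189344
V = π·3.5² × L = 38.484510 × 293.189344 = 11283.248225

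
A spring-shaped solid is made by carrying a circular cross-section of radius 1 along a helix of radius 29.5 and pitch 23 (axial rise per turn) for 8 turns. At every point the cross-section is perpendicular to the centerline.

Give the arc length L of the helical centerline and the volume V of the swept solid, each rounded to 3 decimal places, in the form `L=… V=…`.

L=1494.204 V=4694.181

2πR = 2π·29.5 = 185.353967
per-turn = √(185.353967² + 23²) = √(34356.0929 + 529) = √34885.0929 = 186.775515
L = 8 × 186.775515 = 1494.204118
V = π·1² × L = 3.141593 × 1494.204118 = 4694.180681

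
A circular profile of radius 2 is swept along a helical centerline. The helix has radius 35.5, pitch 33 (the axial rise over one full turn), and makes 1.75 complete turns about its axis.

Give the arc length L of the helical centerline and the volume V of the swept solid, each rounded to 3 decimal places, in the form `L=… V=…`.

2πR = 2π·35.5 = 223.053078
per-turn = √(223.053078² + 33²) = √(49752.6758 + 1089) = √50841.6758 = 225.480988
L = 1.75 × 225.480988 = 394.591728
V = π·2² × L = 12.566371 × 394.591728 = 4958.585900

L=394.592 V=4958.586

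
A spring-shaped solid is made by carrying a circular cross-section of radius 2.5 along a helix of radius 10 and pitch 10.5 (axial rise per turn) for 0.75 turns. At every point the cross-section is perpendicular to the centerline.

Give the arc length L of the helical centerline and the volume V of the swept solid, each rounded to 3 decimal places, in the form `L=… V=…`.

L=47.777 V=938.106

2πR = 2π·10 = 62.831853
per-turn = √(62.831853² + 10.5²) = √(3947.8418 + 110.25) = √4058.0918 = 63.703153
L = 0.75 × 63.703153 = 47.777365
V = π·2.5² × L = 19.634954 × 47.777365 = 938.106370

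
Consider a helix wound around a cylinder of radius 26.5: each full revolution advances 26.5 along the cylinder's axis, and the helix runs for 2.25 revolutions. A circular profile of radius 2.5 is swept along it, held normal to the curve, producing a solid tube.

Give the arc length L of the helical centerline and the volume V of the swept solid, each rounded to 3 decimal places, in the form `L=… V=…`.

2πR = 2π·26.5 = 166.504411
per-turn = √(166.504411² + 26.5²) = √(27723.7188 + 702.25) = √28425.9688 = 168.600026
L = 2.25 × 168.600026 = 379.350058
V = π·2.5² × L = 19.634954 × 379.350058 = 7448.520980

L=379.350 V=7448.521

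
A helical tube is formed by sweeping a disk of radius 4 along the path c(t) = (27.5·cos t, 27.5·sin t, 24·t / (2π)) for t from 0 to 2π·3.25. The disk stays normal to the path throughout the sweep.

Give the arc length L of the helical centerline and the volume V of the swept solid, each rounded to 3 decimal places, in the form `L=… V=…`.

L=566.951 V=28498.059

2πR = 2π·27.5 = 172.787596
per-turn = √(172.787596² + 24²) = √(29855.5533 + 576) = √30431.5533 = 174.446420
L = 3.25 × 174.446420 = 566.950864
V = π·4² × L = 50.265482 × 566.950864 = 28498.058694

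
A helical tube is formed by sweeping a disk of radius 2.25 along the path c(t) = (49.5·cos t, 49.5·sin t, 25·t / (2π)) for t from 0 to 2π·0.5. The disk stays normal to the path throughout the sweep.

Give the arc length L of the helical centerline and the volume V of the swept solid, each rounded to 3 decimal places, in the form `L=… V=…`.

2πR = 2π·49.5 = 311.017673
per-turn = √(311.017673² + 25²) = √(96731.9927 + 625) = √97356.9927 = 312.020821
L = 0.5 × 312.020821 = 156.010410
V = π·2.25² × L = 15.904313 × 156.010410 = 2481.238370

L=156.010 V=2481.238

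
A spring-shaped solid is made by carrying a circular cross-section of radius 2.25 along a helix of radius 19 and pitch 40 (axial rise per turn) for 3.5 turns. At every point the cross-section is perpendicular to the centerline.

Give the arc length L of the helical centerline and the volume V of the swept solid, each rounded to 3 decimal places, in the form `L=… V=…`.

L=440.662 V=7008.434

2πR = 2π·19 = 119.380521
per-turn = √(119.380521² + 40²) = √(14251.7088 + 1600) = √15851.7088 = 125.903569
L = 3.5 × 125.903569 = 440.662492
V = π·2.25² × L = 15.904313 × 440.662492 = 7008.434123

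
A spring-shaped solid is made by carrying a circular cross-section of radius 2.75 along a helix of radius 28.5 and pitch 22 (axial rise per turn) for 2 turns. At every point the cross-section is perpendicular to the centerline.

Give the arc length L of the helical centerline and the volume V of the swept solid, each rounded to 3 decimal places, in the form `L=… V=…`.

2πR = 2π·28.5 = 179.070781
per-turn = √(179.070781² + 22²) = √(32066.3447 + 484) = √32550.3447 = 180.417141
L = 2 × 180.417141 = 360.834282
V = π·2.75² × L = 23.758294 × 360.834282 = 8572.807108

L=360.834 V=8572.807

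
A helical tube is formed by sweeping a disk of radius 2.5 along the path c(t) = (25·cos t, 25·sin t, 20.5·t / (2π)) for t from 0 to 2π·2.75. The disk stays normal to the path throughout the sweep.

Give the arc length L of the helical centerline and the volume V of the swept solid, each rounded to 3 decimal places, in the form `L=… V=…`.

L=435.632 V=8553.617

2πR = 2π·25 = 157.079633
per-turn = √(157.079633² + 20.5²) = √(24674.0110 + 420.25) = √25094.2610 = 158.411682
L = 2.75 × 158.411682 = 435.632126
V = π·2.5² × L = 19.634954 × 435.632126 = 8553.616784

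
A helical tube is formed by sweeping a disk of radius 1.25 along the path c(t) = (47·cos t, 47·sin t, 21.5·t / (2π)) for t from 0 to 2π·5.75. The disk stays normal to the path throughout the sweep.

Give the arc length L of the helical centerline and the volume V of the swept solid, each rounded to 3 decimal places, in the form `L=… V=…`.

L=1702.525 V=8357.251

2πR = 2π·47 = 295.309709
per-turn = √(295.309709² + 21.5²) = √(87207.8245 + 462.25) = √87670.0745 = 296.091328
L = 5.75 × 296.091328 = 1702.525136
V = π·1.25² × L = 4.908739 × 1702.525136 = 8357.250717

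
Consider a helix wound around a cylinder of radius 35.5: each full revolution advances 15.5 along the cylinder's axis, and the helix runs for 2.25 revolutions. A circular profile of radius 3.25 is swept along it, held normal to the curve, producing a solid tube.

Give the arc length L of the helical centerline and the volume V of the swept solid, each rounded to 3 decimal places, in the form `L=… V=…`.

L=503.080 V=16693.730

2πR = 2π·35.5 = 223.053078
per-turn = √(223.053078² + 15.5²) = √(49752.6758 + 240.25) = √49992.9258 = 223.590979
L = 2.25 × 223.590979 = 503.079702
V = π·3.25² × L = 33.183072 × 503.079702 = 16693.730184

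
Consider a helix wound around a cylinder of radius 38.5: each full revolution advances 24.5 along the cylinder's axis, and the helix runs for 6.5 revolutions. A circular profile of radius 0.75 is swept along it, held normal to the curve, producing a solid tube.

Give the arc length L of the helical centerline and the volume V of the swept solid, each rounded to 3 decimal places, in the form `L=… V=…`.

2πR = 2π·38.5 = 241.902634
per-turn = √(241.902634² + 24.5²) = √(58516.8845 + 600.25) = √59117.1345 = 243.140154
L = 6.5 × 243.140154 = 1580.411001
V = π·0.75² × L = 1.767146 × 1580.411001 = 2792.816770

L=1580.411 V=2792.817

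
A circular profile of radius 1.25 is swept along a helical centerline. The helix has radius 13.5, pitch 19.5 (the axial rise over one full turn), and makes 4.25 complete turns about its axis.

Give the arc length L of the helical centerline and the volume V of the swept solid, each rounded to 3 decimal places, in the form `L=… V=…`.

L=369.901 V=1815.748

2πR = 2π·13.5 = 84.823002
per-turn = √(84.823002² + 19.5²) = √(7194.9416 + 380.25) = √7575.1916 = 87.035577
L = 4.25 × 87.035577 = 369.901201
V = π·1.25² × L = 4.908739 × 369.901201 = 1815.748274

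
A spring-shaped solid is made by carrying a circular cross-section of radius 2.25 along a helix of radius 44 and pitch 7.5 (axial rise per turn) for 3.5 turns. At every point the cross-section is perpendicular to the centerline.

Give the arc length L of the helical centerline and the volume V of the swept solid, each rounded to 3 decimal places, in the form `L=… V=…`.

L=967.967 V=15394.843

2πR = 2π·44 = 276.460154
per-turn = √(276.460154² + 7.5²) = √(76430.2165 + 56.25) = √76486.4665 = 276.561867
L = 3.5 × 276.561867 = 967.966536
V = π·2.25² × L = 15.904313 × 967.966536 = 15394.842574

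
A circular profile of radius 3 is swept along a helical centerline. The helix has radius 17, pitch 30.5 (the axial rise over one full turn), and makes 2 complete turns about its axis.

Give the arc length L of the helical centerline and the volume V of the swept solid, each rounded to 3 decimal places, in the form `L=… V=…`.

2πR = 2π·17 = 106.814150
per-turn = √(106.814150² + 30.5²) = √(11409.2627 + 930.25) = √12339.5127 = 111.083359
L = 2 × 111.083359 = 222.166718
V = π·3² × L = 28.274334 × 222.166718 = 6281.615973

L=222.167 V=6281.616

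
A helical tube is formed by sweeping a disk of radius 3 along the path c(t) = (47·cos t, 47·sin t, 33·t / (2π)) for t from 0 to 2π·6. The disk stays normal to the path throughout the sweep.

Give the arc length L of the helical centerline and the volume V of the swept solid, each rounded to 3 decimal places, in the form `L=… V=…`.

2πR = 2π·47 = 295.309709
per-turn = √(295.309709² + 33²) = √(87207.8245 + 1089) = √88296.8245 = 297.147816
L = 6 × 297.147816 = 1782.886895
V = π·3² × L = 28.274334 × 1782.886895 = 50409.939353

L=1782.887 V=50409.939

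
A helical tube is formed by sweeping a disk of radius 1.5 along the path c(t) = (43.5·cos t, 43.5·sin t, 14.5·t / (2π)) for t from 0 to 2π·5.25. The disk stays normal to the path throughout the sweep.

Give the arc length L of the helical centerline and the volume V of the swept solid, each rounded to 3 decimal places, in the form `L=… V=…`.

2πR = 2π·43.5 = 273.318561
per-turn = √(273.318561² + 14.5²) = √(74703.0357 + 210.25) = √74913.2857 = 273.702915
L = 5.25 × 273.702915 = 1436.940304
V = π·1.5² × L = 7.068583 × 1436.940304 = 10157.132481

L=1436.940 V=10157.132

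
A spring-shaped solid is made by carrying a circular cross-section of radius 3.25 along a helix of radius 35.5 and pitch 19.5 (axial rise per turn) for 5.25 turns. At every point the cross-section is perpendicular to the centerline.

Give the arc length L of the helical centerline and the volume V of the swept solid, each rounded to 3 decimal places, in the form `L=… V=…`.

2πR = 2π·35.5 = 223.053078
per-turn = √(223.053078² + 19.5²) = √(49752.6758 + 380.25) = √50132.9258 = 223.903832
L = 5.25 × 223.903832 = 1175.495116
V = π·3.25² × L = 33.183072 × 1175.495116 = 39006.539533

L=1175.495 V=39006.540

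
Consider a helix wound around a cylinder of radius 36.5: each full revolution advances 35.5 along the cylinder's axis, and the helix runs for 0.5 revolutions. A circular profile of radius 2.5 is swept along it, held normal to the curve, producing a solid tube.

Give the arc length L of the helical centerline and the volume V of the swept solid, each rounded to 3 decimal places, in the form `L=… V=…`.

L=116.034 V=2278.318

2πR = 2π·36.5 = 229.336264
per-turn = √(229.336264² + 35.5²) = √(52595.1219 + 1260.25) = √53855.3719 = 232.067602
L = 0.5 × 232.067602 = 116.033801
V = π·2.5² × L = 19.634954 × 116.033801 = 2278.318354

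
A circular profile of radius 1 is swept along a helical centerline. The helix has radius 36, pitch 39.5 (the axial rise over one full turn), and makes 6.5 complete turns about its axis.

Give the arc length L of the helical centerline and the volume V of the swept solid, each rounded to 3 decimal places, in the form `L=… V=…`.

2πR = 2π·36 = 226.194671
per-turn = √(226.194671² + 39.5²) = √(51164.0292 + 1560.25) = √52724.2792 = 229.617681
L = 6.5 × 229.617681 = 1492.514923
V = π·1² × L = 3.141593 × 1492.514923 = 4688.873919

L=1492.515 V=4688.874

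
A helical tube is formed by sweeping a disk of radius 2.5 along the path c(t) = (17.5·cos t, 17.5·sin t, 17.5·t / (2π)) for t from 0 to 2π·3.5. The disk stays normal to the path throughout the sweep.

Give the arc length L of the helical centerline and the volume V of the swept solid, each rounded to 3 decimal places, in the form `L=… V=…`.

2πR = 2π·17.5 = 109.955743
per-turn = √(109.955743² + 17.5²) = √(12090.2654 + 306.25) = √12396.5154 = 111.339640
L = 3.5 × 111.339640 = 389.688739
V = π·2.5² × L = 19.634954 × 389.688739 = 7651.520504

L=389.689 V=7651.521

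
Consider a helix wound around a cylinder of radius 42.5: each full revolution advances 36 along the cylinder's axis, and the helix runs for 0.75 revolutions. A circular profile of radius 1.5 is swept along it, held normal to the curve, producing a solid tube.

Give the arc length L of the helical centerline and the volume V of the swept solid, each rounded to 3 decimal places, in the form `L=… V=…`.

L=202.088 V=1428.478

2πR = 2π·42.5 = 267.035376
per-turn = √(267.035376² + 36²) = √(71307.8918 + 1296) = √72603.8918 = 269.451094
L = 0.75 × 269.451094 = 202.088320
V = π·1.5² × L = 7.068583 × 202.088320 = 1428.478159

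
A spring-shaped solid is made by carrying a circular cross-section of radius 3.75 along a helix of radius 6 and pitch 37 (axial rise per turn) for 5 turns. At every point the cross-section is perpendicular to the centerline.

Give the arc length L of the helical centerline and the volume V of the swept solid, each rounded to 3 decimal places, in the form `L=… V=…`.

2πR = 2π·6 = 37.699112
per-turn = √(37.699112² + 37²) = √(1421.2230 + 1369) = √2790.2230 = 52.822562
L = 5 × 52.822562 = 264.112809
V = π·3.75² × L = 44.178647 × 264.112809 = 11668.146473

L=264.113 V=11668.146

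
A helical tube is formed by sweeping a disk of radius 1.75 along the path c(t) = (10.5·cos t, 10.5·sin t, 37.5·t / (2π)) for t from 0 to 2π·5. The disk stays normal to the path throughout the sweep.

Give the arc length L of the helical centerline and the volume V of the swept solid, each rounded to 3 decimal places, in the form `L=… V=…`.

L=379.432 V=3650.564

2πR = 2π·10.5 = 65.973446
per-turn = √(65.973446² + 37.5²) = √(4352.4955 + 1406.25) = √5758.7455 = 75.886399
L = 5 × 75.886399 = 379.431995
V = π·1.75² × L = 9.621128 × 379.431995 = 3650.563598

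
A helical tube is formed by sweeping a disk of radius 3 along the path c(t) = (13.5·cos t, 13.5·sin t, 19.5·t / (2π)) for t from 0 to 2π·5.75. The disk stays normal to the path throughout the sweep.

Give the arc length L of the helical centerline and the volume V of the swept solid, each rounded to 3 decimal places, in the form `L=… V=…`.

L=500.455 V=14150.019

2πR = 2π·13.5 = 84.823002
per-turn = √(84.823002² + 19.5²) = √(7194.9416 + 380.25) = √7575.1916 = 87.035577
L = 5.75 × 87.035577 = 500.454566
V = π·3² × L = 28.274334 × 500.454566 = 14150.019490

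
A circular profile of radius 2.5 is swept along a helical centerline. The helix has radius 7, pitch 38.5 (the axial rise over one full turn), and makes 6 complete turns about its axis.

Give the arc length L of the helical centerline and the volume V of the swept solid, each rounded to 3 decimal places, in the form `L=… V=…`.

2πR = 2π·7 = 43.982297
per-turn = √(43.982297² + 38.5²) = √(1934.4425 + 1482.25) = √3416.6925 = 58.452480
L = 6 × 58.452480 = 350.714882
V = π·2.5² × L = 19.634954 × 350.714882 = 6886.270611

L=350.715 V=6886.271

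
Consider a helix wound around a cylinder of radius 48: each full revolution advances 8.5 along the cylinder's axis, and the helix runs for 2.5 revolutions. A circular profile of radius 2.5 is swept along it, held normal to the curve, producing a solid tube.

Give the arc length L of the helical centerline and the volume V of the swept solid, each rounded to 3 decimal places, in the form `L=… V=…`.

2πR = 2π·48 = 301.592895
per-turn = √(301.592895² + 8.5²) = √(90958.2742 + 72.25) = √91030.5242 = 301.712652
L = 2.5 × 301.712652 = 754.281629
V = π·2.5² × L = 19.634954 × 754.281629 = 14810.285155

L=754.282 V=14810.285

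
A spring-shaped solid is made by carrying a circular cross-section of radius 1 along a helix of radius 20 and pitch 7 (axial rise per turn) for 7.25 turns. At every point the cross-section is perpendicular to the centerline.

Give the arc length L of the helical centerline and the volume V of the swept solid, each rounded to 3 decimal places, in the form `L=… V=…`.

2πR = 2π·20 = 125.663706
per-turn = √(125.663706² + 7²) = √(15791.3670 + 49) = √15840.3670 = 125.858520
L = 7.25 × 125.858520 = 912.474270
V = π·1² × L = 3.141593 × 912.474270 = 2866.622462

L=912.474 V=2866.622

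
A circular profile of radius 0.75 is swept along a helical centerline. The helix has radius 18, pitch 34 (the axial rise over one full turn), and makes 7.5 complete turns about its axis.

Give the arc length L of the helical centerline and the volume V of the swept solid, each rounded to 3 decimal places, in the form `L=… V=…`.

L=885.731 V=1565.216

2πR = 2π·18 = 113.097336
per-turn = √(113.097336² + 34²) = √(12791.0073 + 1156) = √13947.0073 = 118.097448
L = 7.5 × 118.097448 = 885.730863
V = π·0.75² × L = 1.767146 × 885.730863 = 1565.215634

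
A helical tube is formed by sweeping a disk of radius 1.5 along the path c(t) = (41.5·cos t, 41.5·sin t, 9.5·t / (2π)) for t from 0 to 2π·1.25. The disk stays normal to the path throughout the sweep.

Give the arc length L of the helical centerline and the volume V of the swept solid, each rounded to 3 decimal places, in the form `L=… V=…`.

L=326.156 V=2305.464

2πR = 2π·41.5 = 260.752190
per-turn = √(260.752190² + 9.5²) = √(67991.7047 + 90.25) = √68081.9547 = 260.925190
L = 1.25 × 260.925190 = 326.156487
V = π·1.5² × L = 7.068583 × 326.156487 = 2305.464355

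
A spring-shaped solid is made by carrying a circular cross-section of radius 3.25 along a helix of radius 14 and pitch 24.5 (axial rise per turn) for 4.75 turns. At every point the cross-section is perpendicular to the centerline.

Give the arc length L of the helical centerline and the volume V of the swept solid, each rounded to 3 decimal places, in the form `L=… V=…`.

2πR = 2π·14 = 87.964594
per-turn = √(87.964594² + 24.5²) = √(7737.7699 + 600.25) = √8338.0199 = 91.312758
L = 4.75 × 91.312758 = 433.735602
V = π·3.25² × L = 33.183072 × 433.735602 = 14392.679902

L=433.736 V=14392.680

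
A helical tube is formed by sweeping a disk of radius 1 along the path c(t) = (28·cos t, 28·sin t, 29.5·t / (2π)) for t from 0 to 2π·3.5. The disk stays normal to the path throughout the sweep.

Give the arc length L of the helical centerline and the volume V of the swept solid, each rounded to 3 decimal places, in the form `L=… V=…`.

L=624.349 V=1961.449

2πR = 2π·28 = 175.929189
per-turn = √(175.929189² + 29.5²) = √(30951.0794 + 870.25) = √31821.3294 = 178.385340
L = 3.5 × 178.385340 = 624.348689
V = π·1² × L = 3.141593 × 624.348689 = 1961.449254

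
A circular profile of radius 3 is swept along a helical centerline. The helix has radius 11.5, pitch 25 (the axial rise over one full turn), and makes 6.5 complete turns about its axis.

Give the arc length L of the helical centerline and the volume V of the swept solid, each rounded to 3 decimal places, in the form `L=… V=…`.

L=496.985 V=14051.928

2πR = 2π·11.5 = 72.256631
per-turn = √(72.256631² + 25²) = √(5221.0207 + 625) = √5846.0207 = 76.459275
L = 6.5 × 76.459275 = 496.985287
V = π·3² × L = 28.274334 × 496.985287 = 14051.927947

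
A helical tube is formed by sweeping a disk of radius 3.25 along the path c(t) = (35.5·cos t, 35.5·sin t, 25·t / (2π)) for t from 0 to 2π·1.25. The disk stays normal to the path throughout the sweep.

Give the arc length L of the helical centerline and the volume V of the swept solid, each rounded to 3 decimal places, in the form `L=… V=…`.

2πR = 2π·35.5 = 223.053078
per-turn = √(223.053078² + 25²) = √(49752.6758 + 625) = √50377.6758 = 224.449718
L = 1.25 × 224.449718 = 280.562147
V = π·3.25² × L = 33.183072 × 280.562147 = 9309.914043

L=280.562 V=9309.914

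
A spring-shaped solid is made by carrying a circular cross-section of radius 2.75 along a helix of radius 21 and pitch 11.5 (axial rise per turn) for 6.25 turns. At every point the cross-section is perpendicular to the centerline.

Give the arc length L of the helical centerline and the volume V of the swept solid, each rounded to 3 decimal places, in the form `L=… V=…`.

2πR = 2π·21 = 131.946891
per-turn = √(131.946891² + 11.5²) = √(17409.9822 + 132.25) = √17542.2322 = 132.447092
L = 6.25 × 132.447092 = 827.794325
V = π·2.75² × L = 23.758294 × 827.794325 = 19666.981303

L=827.794 V=19666.981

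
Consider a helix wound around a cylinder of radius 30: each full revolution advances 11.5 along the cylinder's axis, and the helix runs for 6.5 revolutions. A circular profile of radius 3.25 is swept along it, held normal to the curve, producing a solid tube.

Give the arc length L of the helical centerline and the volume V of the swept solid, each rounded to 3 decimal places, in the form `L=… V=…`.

2πR = 2π·30 = 188.495559
per-turn = √(188.495559² + 11.5²) = √(35530.5758 + 132.25) = √35662.8258 = 188.846037
L = 6.5 × 188.846037 = 1227.499243
V = π·3.25² × L = 33.183072 × 1227.499243 = 40732.196260

L=1227.499 V=40732.196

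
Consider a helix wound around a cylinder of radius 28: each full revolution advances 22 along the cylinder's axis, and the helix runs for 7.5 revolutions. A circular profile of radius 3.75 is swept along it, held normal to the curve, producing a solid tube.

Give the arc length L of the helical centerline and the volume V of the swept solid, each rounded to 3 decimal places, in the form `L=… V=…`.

2πR = 2π·28 = 175.929189
per-turn = √(175.929189² + 22²) = √(30951.0794 + 484) = √31435.0794 = 177.299406
L = 7.5 × 177.299406 = 1329.745546
V = π·3.75² × L = 44.178647 × 1329.745546 = 58746.358653

L=1329.746 V=58746.359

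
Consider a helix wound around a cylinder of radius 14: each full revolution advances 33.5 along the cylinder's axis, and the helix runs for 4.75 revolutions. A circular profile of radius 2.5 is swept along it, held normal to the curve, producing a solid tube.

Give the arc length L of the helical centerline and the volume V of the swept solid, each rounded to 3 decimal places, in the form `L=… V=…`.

2πR = 2π·14 = 87.964594
per-turn = √(87.964594² + 33.5²) = √(7737.7699 + 1122.25) = √8860.0199 = 94.127678
L = 4.75 × 94.127678 = 447.106473
V = π·2.5² × L = 19.634954 × 447.106473 = 8778.915061

L=447.106 V=8778.915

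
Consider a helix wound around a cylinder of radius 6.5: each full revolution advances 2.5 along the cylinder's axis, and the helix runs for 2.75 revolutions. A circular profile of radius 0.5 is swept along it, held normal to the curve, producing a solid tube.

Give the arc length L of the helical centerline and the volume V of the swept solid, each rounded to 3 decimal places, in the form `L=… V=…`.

2πR = 2π·6.5 = 40.840704
per-turn = √(40.840704² + 2.5²) = √(1667.9631 + 6.25) = √1674.2131 = 40.917150
L = 2.75 × 40.917150 = 112.522162
V = π·0.5² × L = 0.785398 × 112.522162 = 88.374699

L=112.522 V=88.375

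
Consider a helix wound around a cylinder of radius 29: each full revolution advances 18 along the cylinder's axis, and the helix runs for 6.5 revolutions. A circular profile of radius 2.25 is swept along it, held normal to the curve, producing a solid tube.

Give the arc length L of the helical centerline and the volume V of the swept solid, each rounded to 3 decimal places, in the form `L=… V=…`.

L=1190.145 V=18928.444

2πR = 2π·29 = 182.212374
per-turn = √(182.212374² + 18²) = √(33201.3492 + 324) = √33525.3492 = 183.099288
L = 6.5 × 183.099288 = 1190.145371
V = π·2.25² × L = 15.904313 × 1190.145371 = 18928.444267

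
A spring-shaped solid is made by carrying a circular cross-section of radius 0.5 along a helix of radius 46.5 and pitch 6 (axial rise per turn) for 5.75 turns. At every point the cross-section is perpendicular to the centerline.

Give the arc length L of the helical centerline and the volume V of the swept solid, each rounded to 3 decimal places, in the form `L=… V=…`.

L=1680.321 V=1319.721

2πR = 2π·46.5 = 292.168117
per-turn = √(292.168117² + 6²) = √(85362.2085 + 36) = √85398.2085 = 292.229719
L = 5.75 × 292.229719 = 1680.320882
V = π·0.5² × L = 0.785398 × 1680.320882 = 1319.720935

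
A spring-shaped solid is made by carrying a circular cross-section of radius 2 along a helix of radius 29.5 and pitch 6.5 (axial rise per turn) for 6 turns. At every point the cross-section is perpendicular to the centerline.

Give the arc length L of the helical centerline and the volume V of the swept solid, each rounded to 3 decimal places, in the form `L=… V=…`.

2πR = 2π·29.5 = 185.353967
per-turn = √(185.353967² + 6.5²) = √(34356.0929 + 42.25) = √34398.3429 = 185.467903
L = 6 × 185.467903 = 1112.807416
V = π·2² × L = 12.566371 × 1112.807416 = 13983.950412

L=1112.807 V=13983.950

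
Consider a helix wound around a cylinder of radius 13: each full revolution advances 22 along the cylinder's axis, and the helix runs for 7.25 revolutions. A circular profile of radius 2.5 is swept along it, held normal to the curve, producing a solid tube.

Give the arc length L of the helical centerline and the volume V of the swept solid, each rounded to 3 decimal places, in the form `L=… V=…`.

L=613.294 V=12041.999

2πR = 2π·13 = 81.681409
per-turn = √(81.681409² + 22²) = √(6671.8526 + 484) = √7155.8526 = 84.592273
L = 7.25 × 84.592273 = 613.293976
V = π·2.5² × L = 19.634954 × 613.293976 = 12041.999059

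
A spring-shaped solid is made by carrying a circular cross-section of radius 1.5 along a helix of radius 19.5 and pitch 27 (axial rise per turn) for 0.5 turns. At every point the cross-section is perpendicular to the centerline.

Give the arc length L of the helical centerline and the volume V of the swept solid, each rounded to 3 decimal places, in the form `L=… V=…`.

L=62.731 V=443.419

2πR = 2π·19.5 = 122.522113
per-turn = √(122.522113² + 27²) = √(15011.6683 + 729) = √15740.6683 = 125.461820
L = 0.5 × 125.461820 = 62.730910
V = π·1.5² × L = 7.068583 × 62.730910 = 443.418674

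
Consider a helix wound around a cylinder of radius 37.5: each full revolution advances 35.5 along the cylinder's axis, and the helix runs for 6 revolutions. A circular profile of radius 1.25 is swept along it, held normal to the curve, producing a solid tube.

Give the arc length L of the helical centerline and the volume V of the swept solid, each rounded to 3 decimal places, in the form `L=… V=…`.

L=1429.673 V=7017.889

2πR = 2π·37.5 = 235.619449
per-turn = √(235.619449² + 35.5²) = √(55516.5248 + 1260.25) = √56776.7748 = 238.278775
L = 6 × 238.278775 = 1429.672652
V = π·1.25² × L = 4.908739 × 1429.672652 = 7017.889219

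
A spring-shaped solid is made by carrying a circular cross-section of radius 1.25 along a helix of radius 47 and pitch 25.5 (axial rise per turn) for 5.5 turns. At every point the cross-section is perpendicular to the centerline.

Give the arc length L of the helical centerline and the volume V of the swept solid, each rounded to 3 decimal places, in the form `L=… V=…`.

2πR = 2π·47 = 295.309709
per-turn = √(295.309709² + 25.5²) = √(87207.8245 + 650.25) = √87858.0745 = 296.408628
L = 5.5 × 296.408628 = 1630.247452
V = π·1.25² × L = 4.908739 × 1630.247452 = 8002.458465

L=1630.247 V=8002.458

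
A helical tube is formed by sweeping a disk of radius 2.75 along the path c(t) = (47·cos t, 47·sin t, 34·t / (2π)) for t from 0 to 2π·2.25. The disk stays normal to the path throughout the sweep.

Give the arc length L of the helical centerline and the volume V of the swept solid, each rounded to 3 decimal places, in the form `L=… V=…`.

L=668.836 V=15890.407

2πR = 2π·47 = 295.309709
per-turn = √(295.309709² + 34²) = √(87207.8245 + 1156) = √88363.8245 = 297.260533
L = 2.25 × 297.260533 = 668.836199
V = π·2.75² × L = 23.758294 × 668.836199 = 15890.407357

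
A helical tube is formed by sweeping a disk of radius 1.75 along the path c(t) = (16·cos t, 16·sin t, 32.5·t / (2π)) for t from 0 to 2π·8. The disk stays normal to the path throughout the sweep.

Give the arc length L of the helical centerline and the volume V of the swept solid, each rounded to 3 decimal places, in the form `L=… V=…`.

2πR = 2π·16 = 100.530965
per-turn = √(100.530965² + 32.5²) = √(10106.4749 + 1056.25) = √11162.7249 = 105.653797
L = 8 × 105.653797 = 845.230379
V = π·1.75² × L = 9.621128 × 845.230379 = 8132.069247

L=845.230 V=8132.069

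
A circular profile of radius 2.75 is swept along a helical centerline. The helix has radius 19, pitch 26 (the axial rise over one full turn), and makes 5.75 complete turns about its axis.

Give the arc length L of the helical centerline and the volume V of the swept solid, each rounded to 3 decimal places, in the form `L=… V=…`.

2πR = 2π·19 = 119.380521
per-turn = √(119.380521² + 26²) = √(14251.7088 + 676) = √14927.7088 = 122.179003
L = 5.75 × 122.179003 = 702.529267
V = π·2.75² × L = 23.758294 × 702.529267 = 16690.897175

L=702.529 V=16690.897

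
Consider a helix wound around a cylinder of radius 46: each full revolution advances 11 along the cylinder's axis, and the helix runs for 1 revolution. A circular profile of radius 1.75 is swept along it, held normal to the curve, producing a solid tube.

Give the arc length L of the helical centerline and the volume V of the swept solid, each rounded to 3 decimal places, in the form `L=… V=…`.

2πR = 2π·46 = 289.026524
per-turn = √(289.026524² + 11²) = √(83536.3317 + 121) = √83657.3317 = 289.235772
L = 1 × 289.235772 = 289.235772
V = π·1.75² × L = 9.621128 × 289.235772 = 2782.774238

L=289.236 V=2782.774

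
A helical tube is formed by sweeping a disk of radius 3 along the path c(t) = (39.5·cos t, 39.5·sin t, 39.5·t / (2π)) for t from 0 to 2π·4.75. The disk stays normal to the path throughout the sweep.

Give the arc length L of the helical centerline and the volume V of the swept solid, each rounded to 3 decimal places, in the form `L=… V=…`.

L=1193.720 V=33751.638

2πR = 2π·39.5 = 248.185820
per-turn = √(248.185820² + 39.5²) = √(61596.2011 + 1560.25) = √63156.4511 = 251.309473
L = 4.75 × 251.309473 = 1193.719995
V = π·3² × L = 28.274334 × 1193.719995 = 33751.637709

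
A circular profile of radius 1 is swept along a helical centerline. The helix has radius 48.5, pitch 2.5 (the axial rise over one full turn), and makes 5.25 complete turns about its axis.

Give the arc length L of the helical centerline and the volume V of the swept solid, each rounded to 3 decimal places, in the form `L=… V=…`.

2πR = 2π·48.5 = 304.734487
per-turn = √(304.734487² + 2.5²) = √(92863.1078 + 6.25) = √92869.3578 = 304.744742
L = 5.25 × 304.744742 = 1599.909896
V = π·1² × L = 3.141593 × 1599.909896 = 5026.265175

L=1599.910 V=5026.265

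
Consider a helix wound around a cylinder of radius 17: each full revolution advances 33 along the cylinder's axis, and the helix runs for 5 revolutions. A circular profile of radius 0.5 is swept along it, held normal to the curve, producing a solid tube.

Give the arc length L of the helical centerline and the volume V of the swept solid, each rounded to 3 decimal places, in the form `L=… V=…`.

L=558.978 V=439.020

2πR = 2π·17 = 106.814150
per-turn = √(106.814150² + 33²) = √(11409.2627 + 1089) = √12498.2627 = 111.795629
L = 5 × 111.795629 = 558.978146
V = π·0.5² × L = 0.785398 × 558.978146 = 439.020409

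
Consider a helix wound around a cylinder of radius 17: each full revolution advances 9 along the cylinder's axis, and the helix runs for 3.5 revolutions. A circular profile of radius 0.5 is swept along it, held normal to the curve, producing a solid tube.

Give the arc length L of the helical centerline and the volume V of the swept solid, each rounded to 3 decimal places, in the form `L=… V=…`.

L=375.174 V=294.661

2πR = 2π·17 = 106.814150
per-turn = √(106.814150² + 9²) = √(11409.2627 + 81) = √11490.2627 = 107.192643
L = 3.5 × 107.192643 = 375.174250
V = π·0.5² × L = 0.785398 × 375.174250 = 294.661167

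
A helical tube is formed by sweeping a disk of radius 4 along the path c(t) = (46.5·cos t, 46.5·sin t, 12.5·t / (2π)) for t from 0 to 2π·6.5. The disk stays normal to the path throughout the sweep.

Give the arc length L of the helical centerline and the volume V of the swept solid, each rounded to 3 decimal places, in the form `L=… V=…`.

2πR = 2π·46.5 = 292.168117
per-turn = √(292.168117² + 12.5²) = √(85362.2085 + 156.25) = √85518.4585 = 292.435392
L = 6.5 × 292.435392 = 1900.830048
V = π·4² × L = 50.265482 × 1900.830048 = 95546.139416

L=1900.830 V=95546.139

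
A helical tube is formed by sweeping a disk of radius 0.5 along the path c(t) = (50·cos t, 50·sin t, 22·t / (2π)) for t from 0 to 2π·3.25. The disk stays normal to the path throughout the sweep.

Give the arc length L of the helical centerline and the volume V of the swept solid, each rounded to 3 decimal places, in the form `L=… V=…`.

2πR = 2π·50 = 314.159265
per-turn = √(314.159265² + 22²) = √(98696.0440 + 484) = √99180.0440 = 314.928633
L = 3.25 × 314.928633 = 1023.518058
V = π·0.5² × L = 0.785398 × 1023.518058 = 803.869203

L=1023.518 V=803.869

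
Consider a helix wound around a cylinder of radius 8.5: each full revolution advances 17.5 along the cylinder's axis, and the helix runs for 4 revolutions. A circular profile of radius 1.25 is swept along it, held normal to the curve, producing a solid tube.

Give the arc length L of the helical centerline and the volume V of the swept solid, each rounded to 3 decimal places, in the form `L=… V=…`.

2πR = 2π·8.5 = 53.407075
per-turn = √(53.407075² + 17.5²) = √(2852.3157 + 306.25) = √3158.5657 = 56.201118
L = 4 × 56.201118 = 224.804472
V = π·1.25² × L = 4.908739 × 224.804472 = 1103.506373

L=224.804 V=1103.506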